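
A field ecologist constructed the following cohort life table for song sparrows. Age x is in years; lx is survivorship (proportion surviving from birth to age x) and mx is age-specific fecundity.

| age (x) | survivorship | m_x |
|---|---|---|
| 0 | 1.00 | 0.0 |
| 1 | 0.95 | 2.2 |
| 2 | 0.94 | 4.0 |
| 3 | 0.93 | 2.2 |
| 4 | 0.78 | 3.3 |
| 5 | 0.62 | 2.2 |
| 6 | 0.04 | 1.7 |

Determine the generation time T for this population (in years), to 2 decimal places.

2.80

lx·mx: 0, 2.09, 3.76, 2.046, 2.574, 1.364, 0.068 → R0 = 11.902
x·lx·mx: 0, 2.09, 7.52, 6.138, 10.296, 6.82, 0.408 → Σ = 33.272
T = 33.272 / 11.902 = 2.795497… → 2.80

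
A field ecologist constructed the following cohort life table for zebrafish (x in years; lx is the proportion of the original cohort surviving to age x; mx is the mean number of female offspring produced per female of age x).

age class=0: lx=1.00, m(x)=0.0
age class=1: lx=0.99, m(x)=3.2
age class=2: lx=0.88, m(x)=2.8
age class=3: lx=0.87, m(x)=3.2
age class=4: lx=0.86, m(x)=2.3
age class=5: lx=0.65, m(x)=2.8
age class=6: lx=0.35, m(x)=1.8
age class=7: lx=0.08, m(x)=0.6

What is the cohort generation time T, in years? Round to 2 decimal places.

2.91

lx·mx: 0, 3.168, 2.464, 2.784, 1.978, 1.82, 0.63, 0.048 → R0 = 12.892
x·lx·mx: 0, 3.168, 4.928, 8.352, 7.912, 9.1, 3.78, 0.336 → Σ = 37.576
T = 37.576 / 12.892 = 2.914676… → 2.91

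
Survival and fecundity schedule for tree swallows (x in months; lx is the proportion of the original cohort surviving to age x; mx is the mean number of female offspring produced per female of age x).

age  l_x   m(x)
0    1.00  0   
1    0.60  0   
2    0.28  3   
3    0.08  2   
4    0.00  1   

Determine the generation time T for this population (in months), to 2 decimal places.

lx·mx: 0, 0, 0.84, 0.16, 0 → R0 = 1
x·lx·mx: 0, 0, 1.68, 0.48, 0 → Σ = 2.16
T = 2.16 / 1 = 2.16 → 2.16

2.16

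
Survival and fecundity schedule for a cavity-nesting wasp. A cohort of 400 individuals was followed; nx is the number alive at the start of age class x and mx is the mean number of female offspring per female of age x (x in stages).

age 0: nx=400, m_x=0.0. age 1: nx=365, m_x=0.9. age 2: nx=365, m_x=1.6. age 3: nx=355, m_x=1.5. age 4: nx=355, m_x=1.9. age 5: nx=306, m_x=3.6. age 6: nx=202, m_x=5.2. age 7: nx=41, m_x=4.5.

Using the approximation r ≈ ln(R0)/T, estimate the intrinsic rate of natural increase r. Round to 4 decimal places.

lx = nx/n0 = nx/400: 1, 0.9125, 0.9125, 0.8875, 0.8875, 0.765, 0.505, 0.1025
R0 = Σ lx·mx = 0 + 0.82125 + 1.46 + 1.33125 + 1.68625 + 2.754 + 2.626 + 0.46125 = 11.14
Σ x·lx·mx = 47.23475; T = 47.23475/11.14 = 4.2401…
r ≈ ln(R0)/T = ln(11.14)/4.2401… = 0.56851… → 0.5685

0.5685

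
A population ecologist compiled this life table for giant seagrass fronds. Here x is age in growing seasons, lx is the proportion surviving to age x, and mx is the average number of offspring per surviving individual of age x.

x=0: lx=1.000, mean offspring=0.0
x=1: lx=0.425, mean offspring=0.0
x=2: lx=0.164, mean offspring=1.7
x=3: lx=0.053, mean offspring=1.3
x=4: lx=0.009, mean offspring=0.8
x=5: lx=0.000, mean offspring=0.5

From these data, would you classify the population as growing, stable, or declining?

declining

R0 = Σ lx·mx = 0 + 0 + 0.2788 + 0.0689 + 0.0072 + 0 = 0.3549
R0 < 1, so the population is declining.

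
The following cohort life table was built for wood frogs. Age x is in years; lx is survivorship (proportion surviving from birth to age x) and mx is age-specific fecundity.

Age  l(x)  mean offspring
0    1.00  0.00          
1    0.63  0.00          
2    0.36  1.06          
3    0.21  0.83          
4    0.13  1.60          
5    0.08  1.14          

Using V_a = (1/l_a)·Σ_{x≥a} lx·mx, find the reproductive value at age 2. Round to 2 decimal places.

lx·mx for x ≥ 2: 0.3816, 0.1743, 0.208, 0.0912 → sum = 0.8551
V_2 = 0.8551 / l_2 = 0.8551 / 0.36 = 2.375278… → 2.38

2.38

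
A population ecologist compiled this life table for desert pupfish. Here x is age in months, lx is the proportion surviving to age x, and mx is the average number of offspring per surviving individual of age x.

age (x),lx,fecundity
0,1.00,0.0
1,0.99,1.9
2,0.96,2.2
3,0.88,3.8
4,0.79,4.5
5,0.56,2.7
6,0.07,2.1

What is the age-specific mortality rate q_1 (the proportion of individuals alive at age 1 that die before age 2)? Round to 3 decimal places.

q_1 = (l_1 − l_2) / l_1 = (0.99 − 0.96) / 0.99
     = 0.03 / 0.99 = 0.030303… → 0.030

0.030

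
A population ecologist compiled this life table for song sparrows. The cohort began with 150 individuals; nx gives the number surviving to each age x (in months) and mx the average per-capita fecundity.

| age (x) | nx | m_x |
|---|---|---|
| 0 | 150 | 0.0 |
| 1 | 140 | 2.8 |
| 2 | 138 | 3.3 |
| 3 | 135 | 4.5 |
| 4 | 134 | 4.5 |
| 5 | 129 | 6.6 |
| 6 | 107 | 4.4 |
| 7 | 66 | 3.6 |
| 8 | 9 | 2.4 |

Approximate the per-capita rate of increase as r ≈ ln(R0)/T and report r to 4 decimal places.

0.8029

lx = nx/n0 = nx/150: 1, 0.93333…, 0.92, 0.9, 0.89333…, 0.86, 0.71333…, 0.44, 0.06
R0 = Σ lx·mx = 0 + 2.61333… + 3.036 + 4.05 + 4.02… + 5.676 + 3.13867… + 1.584 + 0.144 = 24.262…
Σ x·lx·mx = 96.367333…; T = 96.367333…/24.262… = 3.97195…
r ≈ ln(R0)/T = ln(24.262…)/3.97195… = 0.802859… → 0.8029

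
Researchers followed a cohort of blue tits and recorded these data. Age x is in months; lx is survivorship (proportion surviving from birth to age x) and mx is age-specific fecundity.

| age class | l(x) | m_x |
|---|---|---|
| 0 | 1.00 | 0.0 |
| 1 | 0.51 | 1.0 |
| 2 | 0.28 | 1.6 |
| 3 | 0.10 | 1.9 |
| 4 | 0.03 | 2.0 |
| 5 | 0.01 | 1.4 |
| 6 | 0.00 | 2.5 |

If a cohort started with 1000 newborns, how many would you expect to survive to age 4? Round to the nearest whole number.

30

Expected survivors = N0 · l_4 = 1000 × 0.03 = 30 → 30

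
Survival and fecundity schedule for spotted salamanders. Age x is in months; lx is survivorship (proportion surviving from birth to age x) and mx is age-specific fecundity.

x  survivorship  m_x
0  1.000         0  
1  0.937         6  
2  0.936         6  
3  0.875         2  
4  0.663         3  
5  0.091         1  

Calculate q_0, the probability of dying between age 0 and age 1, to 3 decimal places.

q_0 = (l_0 − l_1) / l_0 = (1 − 0.937) / 1
     = 0.063 / 1 = 0.063 → 0.063

0.063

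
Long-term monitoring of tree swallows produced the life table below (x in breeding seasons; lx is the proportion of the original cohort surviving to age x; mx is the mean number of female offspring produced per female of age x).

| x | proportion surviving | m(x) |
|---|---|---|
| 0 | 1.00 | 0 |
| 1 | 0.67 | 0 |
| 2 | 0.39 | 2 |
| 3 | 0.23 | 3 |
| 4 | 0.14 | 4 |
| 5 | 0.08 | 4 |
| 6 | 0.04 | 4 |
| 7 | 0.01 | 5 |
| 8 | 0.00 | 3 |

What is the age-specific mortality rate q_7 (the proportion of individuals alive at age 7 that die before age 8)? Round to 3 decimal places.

1.000

q_7 = (l_7 − l_8) / l_7 = (0.01 − 0) / 0.01
     = 0.01 / 0.01 = 1 → 1.000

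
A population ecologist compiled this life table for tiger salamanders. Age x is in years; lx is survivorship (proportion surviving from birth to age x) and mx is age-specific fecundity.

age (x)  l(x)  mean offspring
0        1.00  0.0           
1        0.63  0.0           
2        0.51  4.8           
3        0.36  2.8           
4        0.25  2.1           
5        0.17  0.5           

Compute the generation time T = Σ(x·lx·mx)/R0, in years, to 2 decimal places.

2.57

lx·mx: 0, 0, 2.448, 1.008, 0.525, 0.085 → R0 = 4.066
x·lx·mx: 0, 0, 4.896, 3.024, 2.1, 0.425 → Σ = 10.445
T = 10.445 / 4.066 = 2.568864… → 2.57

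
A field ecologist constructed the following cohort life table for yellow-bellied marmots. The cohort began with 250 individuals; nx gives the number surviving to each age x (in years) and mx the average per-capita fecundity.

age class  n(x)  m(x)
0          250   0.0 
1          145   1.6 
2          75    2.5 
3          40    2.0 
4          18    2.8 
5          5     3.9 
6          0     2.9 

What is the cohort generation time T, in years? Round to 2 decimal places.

lx = nx/n0 = nx/250: 1, 0.58, 0.3, 0.16, 0.072, 0.02, 0
lx·mx: 0, 0.928, 0.75, 0.32, 0.2016, 0.078, 0 → R0 = 2.2776
x·lx·mx: 0, 0.928, 1.5, 0.96, 0.8064, 0.39, 0 → Σ = 4.5844
T = 4.5844 / 2.2776 = 2.012821… → 2.01

2.01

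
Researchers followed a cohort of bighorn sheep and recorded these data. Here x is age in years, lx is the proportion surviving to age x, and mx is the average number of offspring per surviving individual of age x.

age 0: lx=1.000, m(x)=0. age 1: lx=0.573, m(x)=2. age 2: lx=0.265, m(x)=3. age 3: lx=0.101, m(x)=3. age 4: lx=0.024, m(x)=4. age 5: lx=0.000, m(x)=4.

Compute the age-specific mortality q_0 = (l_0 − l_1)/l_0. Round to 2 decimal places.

0.43

q_0 = (l_0 − l_1) / l_0 = (1 − 0.573) / 1
     = 0.427 / 1 = 0.427 → 0.43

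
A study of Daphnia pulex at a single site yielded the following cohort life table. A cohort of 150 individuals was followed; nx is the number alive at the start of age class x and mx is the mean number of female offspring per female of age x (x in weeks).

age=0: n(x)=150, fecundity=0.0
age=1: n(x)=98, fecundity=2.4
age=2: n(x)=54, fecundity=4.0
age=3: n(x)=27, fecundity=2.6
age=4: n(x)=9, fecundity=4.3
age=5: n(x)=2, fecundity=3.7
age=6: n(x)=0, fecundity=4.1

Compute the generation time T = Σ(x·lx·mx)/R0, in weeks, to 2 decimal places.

lx = nx/n0 = nx/150: 1, 0.65333…, 0.36, 0.18, 0.06, 0.01333…, 0
lx·mx: 0, 1.568…, 1.44, 0.468, 0.258, 0.049333…, 0 → R0 = 3.783333…
x·lx·mx: 0, 1.568…, 2.88, 1.404, 1.032, 0.246667…, 0 → Σ = 7.130667…
T = 7.130667… / 3.783333… = 1.884758… → 1.88

1.88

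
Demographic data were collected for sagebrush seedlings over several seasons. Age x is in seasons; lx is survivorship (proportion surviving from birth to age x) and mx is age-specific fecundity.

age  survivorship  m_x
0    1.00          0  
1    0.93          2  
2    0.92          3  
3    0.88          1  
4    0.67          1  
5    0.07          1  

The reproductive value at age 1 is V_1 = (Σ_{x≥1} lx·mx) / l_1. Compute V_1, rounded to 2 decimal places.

lx·mx for x ≥ 1: 1.86, 2.76, 0.88, 0.67, 0.07 → sum = 6.24
V_1 = 6.24 / l_1 = 6.24 / 0.93 = 6.709677… → 6.71

6.71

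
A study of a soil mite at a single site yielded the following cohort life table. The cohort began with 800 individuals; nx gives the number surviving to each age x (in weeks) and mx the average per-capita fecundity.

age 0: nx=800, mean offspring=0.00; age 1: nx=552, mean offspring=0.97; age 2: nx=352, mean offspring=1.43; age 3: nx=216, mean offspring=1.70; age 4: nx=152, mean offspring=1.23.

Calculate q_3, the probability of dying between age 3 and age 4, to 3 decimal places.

0.296

lx = nx/n0 = nx/800: 1, 0.69, 0.44, 0.27, 0.19
q_3 = (l_3 − l_4) / l_3 = (0.27 − 0.19) / 0.27
     = 0.08 / 0.27 = 0.296296… → 0.296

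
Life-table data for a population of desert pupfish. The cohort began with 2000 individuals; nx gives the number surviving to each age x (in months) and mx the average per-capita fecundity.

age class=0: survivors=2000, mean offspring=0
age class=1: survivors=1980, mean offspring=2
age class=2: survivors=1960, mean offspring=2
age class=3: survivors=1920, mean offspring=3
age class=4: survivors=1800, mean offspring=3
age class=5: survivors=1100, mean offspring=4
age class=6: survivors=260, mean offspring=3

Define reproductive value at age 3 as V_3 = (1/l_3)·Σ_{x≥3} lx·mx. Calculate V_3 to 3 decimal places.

lx = nx/n0 = nx/2000: 1, 0.99, 0.98, 0.96, 0.9, 0.55, 0.13
lx·mx for x ≥ 3: 2.88, 2.7, 2.2, 0.39 → sum = 8.17
V_3 = 8.17 / l_3 = 8.17 / 0.96 = 8.510417… → 8.510

8.510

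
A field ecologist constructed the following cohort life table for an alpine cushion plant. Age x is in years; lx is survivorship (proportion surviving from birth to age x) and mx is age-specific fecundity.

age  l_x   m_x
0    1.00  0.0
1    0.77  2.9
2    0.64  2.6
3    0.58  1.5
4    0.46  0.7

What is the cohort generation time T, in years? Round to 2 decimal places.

lx·mx: 0, 2.233, 1.664, 0.87, 0.322 → R0 = 5.089
x·lx·mx: 0, 2.233, 3.328, 2.61, 1.288 → Σ = 9.459
T = 9.459 / 5.089 = 1.858715… → 1.86

1.86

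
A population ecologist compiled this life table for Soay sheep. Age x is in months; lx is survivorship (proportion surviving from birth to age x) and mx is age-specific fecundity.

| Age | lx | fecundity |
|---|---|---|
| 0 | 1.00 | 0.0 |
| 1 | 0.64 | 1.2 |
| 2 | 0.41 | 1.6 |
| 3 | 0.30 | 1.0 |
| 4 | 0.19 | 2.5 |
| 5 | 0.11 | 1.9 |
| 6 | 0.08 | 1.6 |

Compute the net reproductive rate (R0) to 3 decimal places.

2.536

lx·mx by age: 0, 0.768, 0.656, 0.3, 0.475, 0.209, 0.128
R0 = Σ lx·mx = 2.536 → 2.536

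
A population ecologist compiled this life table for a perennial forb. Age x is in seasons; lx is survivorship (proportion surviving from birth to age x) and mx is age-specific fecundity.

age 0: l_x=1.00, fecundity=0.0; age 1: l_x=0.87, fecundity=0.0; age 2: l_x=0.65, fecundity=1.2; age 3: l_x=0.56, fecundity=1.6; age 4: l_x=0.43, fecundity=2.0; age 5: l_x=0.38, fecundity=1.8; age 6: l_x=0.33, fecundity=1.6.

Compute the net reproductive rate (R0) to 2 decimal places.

lx·mx by age: 0, 0, 0.78, 0.896, 0.86, 0.684, 0.528
R0 = Σ lx·mx = 3.748 → 3.75

3.75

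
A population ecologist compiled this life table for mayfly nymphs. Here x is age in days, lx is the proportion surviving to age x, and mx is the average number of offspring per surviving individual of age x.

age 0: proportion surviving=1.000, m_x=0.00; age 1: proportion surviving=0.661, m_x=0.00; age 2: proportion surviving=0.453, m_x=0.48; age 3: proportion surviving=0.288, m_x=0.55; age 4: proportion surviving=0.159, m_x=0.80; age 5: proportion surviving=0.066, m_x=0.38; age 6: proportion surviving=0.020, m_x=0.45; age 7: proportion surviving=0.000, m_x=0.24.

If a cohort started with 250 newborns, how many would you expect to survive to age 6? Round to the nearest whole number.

Expected survivors = N0 · l_6 = 250 × 0.020 = 5 → 5

5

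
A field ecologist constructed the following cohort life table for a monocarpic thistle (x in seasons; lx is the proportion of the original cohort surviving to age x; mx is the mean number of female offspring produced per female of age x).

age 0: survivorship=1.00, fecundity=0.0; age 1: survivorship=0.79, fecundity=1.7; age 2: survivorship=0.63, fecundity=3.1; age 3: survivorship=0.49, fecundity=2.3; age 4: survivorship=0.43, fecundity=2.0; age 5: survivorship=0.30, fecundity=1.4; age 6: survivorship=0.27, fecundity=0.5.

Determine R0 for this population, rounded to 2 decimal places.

lx·mx by age: 0, 1.343, 1.953, 1.127, 0.86, 0.42, 0.135
R0 = Σ lx·mx = 5.838 → 5.84

5.84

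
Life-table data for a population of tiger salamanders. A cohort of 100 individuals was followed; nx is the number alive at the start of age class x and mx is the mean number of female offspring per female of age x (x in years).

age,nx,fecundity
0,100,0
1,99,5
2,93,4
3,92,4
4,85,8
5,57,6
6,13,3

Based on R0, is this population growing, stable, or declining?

lx = nx/n0 = nx/100: 1, 0.99, 0.93, 0.92, 0.85, 0.57, 0.13
R0 = Σ lx·mx = 0 + 4.95 + 3.72 + 3.68 + 6.8 + 3.42 + 0.39 = 22.96
R0 > 1, so the population is growing.

growing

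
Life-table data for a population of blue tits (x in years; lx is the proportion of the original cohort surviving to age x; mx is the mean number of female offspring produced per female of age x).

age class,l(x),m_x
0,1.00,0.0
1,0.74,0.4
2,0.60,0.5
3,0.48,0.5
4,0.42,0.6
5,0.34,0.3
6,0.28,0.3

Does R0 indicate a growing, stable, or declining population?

growing

R0 = Σ lx·mx = 0 + 0.296 + 0.3 + 0.24 + 0.252 + 0.102 + 0.084 = 1.274
R0 > 1, so the population is growing.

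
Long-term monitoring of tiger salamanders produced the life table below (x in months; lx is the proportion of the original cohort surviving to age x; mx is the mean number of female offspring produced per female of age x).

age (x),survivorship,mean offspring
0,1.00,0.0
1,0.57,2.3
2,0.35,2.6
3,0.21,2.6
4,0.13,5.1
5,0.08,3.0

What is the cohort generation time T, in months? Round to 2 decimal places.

2.35

lx·mx: 0, 1.311, 0.91, 0.546, 0.663, 0.24 → R0 = 3.67
x·lx·mx: 0, 1.311, 1.82, 1.638, 2.652, 1.2 → Σ = 8.621
T = 8.621 / 3.67 = 2.349046… → 2.35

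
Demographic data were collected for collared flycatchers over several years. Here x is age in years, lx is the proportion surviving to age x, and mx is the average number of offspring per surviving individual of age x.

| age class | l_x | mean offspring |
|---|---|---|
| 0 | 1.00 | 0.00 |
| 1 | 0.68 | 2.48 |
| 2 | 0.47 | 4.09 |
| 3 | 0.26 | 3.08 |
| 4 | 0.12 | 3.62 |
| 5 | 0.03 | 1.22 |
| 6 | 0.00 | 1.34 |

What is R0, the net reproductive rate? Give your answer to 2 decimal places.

lx·mx by age: 0, 1.6864, 1.9223, 0.8008, 0.4344, 0.0366, 0
R0 = Σ lx·mx = 4.8805 → 4.88

4.88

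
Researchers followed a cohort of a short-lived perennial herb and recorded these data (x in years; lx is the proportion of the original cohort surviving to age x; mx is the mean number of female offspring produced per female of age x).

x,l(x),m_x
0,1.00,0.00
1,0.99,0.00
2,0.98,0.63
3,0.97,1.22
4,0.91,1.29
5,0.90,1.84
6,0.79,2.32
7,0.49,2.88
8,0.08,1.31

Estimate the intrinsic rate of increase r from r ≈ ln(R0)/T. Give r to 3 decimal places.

R0 = Σ lx·mx = 0 + 0 + 0.6174 + 1.1834 + 1.1739 + 1.656 + 1.8328 + 1.4112 + 0.1048 = 7.9795
Σ x·lx·mx = 39.4742; T = 39.4742/7.9795 = 4.94695…
r ≈ ln(R0)/T = ln(7.9795)/4.94695… = 0.41983… → 0.420

0.420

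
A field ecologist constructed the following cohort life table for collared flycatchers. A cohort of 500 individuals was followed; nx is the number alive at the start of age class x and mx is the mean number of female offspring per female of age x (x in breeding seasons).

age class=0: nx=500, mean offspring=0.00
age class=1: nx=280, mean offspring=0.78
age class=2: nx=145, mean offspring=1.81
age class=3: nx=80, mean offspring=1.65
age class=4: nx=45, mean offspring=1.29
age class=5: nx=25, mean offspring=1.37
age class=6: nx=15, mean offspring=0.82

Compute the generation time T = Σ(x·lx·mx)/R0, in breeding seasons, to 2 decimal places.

lx = nx/n0 = nx/500: 1, 0.56, 0.29, 0.16, 0.09, 0.05, 0.03
lx·mx: 0, 0.4368, 0.5249, 0.264, 0.1161, 0.0685, 0.0246 → R0 = 1.4349
x·lx·mx: 0, 0.4368, 1.0498, 0.792, 0.4644, 0.3425, 0.1476 → Σ = 3.2331
T = 3.2331 / 1.4349 = 2.253188… → 2.25

2.25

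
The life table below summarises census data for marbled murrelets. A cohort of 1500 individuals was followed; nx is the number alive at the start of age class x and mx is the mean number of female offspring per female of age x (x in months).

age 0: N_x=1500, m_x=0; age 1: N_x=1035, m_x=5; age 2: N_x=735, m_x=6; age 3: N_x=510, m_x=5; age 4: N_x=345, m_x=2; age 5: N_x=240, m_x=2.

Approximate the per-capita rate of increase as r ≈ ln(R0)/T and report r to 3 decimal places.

lx = nx/n0 = nx/1500: 1, 0.69, 0.49, 0.34, 0.23, 0.16
R0 = Σ lx·mx = 0 + 3.45 + 2.94 + 1.7 + 0.46 + 0.32 = 8.87
Σ x·lx·mx = 17.87; T = 17.87/8.87 = 2.01466…
r ≈ ln(R0)/T = ln(8.87)/2.01466… = 1.0834… → 1.083

1.083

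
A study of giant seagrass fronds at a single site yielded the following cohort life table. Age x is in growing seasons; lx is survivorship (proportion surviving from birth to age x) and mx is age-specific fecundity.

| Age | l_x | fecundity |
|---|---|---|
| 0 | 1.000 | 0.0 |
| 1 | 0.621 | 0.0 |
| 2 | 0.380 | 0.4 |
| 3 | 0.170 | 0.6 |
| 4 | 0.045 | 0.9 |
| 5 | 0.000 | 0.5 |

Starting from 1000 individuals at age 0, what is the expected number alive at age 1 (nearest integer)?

621

Expected survivors = N0 · l_1 = 1000 × 0.621 = 621 → 621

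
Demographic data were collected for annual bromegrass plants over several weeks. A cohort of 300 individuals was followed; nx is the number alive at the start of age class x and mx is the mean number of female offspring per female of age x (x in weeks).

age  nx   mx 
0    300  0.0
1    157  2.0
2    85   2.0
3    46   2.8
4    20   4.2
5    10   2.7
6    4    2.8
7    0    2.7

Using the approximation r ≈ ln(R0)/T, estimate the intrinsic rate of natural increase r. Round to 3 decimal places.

0.417

lx = nx/n0 = nx/300: 1, 0.52333…, 0.28333…, 0.15333…, 0.06667…, 0.03333…, 0.01333…, 0
R0 = Σ lx·mx = 0 + 1.04667… + 0.56667… + 0.42933… + 0.28… + 0.09… + 0.03733… + 0 = 2.45…
Σ x·lx·mx = 5.262…; T = 5.262…/2.45… = 2.14776…
r ≈ ln(R0)/T = ln(2.45…)/2.14776… = 0.41722… → 0.417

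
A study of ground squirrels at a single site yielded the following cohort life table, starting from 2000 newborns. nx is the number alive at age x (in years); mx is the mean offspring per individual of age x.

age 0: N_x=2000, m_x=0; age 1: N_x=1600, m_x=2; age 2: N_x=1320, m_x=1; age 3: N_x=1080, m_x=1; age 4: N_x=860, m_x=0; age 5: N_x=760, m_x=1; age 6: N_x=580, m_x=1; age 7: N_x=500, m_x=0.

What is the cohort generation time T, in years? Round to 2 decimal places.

2.36

lx = nx/n0 = nx/2000: 1, 0.8, 0.66, 0.54, 0.43, 0.38, 0.29, 0.25
lx·mx: 0, 1.6, 0.66, 0.54, 0, 0.38, 0.29, 0 → R0 = 3.47
x·lx·mx: 0, 1.6, 1.32, 1.62, 0, 1.9, 1.74, 0 → Σ = 8.18
T = 8.18 / 3.47 = 2.357349… → 2.36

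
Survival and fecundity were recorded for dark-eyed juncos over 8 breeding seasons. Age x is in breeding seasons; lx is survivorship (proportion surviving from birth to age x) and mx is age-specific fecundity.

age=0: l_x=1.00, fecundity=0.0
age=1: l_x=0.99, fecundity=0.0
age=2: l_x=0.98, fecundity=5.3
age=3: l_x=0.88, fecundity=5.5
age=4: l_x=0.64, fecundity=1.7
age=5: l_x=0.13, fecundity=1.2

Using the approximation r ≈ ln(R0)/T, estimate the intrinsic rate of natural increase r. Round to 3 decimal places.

R0 = Σ lx·mx = 0 + 0 + 5.194 + 4.84 + 1.088 + 0.156 = 11.278
Σ x·lx·mx = 30.04; T = 30.04/11.278 = 2.66359…
r ≈ ln(R0)/T = ln(11.278)/2.66359… = 0.90962… → 0.910

0.910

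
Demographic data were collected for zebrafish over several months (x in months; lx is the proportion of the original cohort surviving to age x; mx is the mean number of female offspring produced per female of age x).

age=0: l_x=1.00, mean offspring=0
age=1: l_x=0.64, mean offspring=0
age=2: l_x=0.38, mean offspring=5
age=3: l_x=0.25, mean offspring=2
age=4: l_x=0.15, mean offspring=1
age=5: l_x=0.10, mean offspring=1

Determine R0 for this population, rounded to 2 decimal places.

2.65

lx·mx by age: 0, 0, 1.9, 0.5, 0.15, 0.1
R0 = Σ lx·mx = 2.65 → 2.65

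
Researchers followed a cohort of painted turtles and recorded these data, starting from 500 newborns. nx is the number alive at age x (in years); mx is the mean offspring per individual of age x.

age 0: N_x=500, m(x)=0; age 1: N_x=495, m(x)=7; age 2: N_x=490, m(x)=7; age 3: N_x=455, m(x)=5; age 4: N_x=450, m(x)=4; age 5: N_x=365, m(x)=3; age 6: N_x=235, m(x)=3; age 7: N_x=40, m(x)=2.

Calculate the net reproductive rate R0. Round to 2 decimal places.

25.70

lx = nx/n0 = nx/500: 1, 0.99, 0.98, 0.91, 0.9, 0.73, 0.47, 0.08
lx·mx by age: 0, 6.93, 6.86, 4.55, 3.6, 2.19, 1.41, 0.16
R0 = Σ lx·mx = 25.7 → 25.70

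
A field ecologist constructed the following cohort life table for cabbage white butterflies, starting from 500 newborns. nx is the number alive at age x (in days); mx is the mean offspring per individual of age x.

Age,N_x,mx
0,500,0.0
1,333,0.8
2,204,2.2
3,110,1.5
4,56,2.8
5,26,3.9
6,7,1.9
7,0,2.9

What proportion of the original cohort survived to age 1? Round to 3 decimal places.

0.666

l_1 = n_1/n_0 = 333/500 = 0.666 → 0.666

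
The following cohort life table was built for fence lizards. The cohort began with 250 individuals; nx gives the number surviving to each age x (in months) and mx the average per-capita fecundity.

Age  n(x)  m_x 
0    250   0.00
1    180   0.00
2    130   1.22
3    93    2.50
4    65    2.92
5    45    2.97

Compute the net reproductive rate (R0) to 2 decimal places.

2.86

lx = nx/n0 = nx/250: 1, 0.72, 0.52, 0.372, 0.26, 0.18
lx·mx by age: 0, 0, 0.6344, 0.93, 0.7592, 0.5346
R0 = Σ lx·mx = 2.8582 → 2.86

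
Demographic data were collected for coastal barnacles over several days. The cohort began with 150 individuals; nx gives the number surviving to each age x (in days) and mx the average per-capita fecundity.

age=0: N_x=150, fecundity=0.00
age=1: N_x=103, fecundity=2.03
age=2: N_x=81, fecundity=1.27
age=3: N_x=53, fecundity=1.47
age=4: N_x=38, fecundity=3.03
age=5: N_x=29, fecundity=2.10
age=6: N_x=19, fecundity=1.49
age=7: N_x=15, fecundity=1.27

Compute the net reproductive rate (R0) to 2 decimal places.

4.09

lx = nx/n0 = nx/150: 1, 0.68667…, 0.54, 0.35333…, 0.25333…, 0.19333…, 0.12667…, 0.1
lx·mx by age: 0, 1.393933…, 0.6858, 0.5194…, 0.7676…, 0.406…, 0.188733…, 0.127
R0 = Σ lx·mx = 4.088467… → 4.09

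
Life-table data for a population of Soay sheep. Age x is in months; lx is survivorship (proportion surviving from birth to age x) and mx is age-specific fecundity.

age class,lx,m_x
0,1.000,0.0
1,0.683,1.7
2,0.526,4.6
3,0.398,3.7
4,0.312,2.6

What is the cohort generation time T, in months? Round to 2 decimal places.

2.33

lx·mx: 0, 1.1611, 2.4196, 1.4726, 0.8112 → R0 = 5.8645
x·lx·mx: 0, 1.1611, 4.8392, 4.4178, 3.2448 → Σ = 13.6629
T = 13.6629 / 5.8645 = 2.329764… → 2.33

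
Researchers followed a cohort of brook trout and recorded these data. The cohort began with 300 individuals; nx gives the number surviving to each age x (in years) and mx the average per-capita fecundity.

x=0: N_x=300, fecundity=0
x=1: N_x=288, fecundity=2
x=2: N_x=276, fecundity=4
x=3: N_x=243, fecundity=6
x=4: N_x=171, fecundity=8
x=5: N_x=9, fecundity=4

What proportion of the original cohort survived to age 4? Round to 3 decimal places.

0.570

l_4 = n_4/n_0 = 171/300 = 0.57 → 0.570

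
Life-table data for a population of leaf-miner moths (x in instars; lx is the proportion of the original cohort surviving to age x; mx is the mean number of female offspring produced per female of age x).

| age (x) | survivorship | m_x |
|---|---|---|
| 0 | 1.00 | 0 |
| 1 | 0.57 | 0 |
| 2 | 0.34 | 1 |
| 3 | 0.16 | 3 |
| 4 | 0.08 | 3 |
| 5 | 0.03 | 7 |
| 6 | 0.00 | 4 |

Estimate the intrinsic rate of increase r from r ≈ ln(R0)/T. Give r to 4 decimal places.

R0 = Σ lx·mx = 0 + 0 + 0.34 + 0.48 + 0.24 + 0.21 + 0 = 1.27
Σ x·lx·mx = 4.13; T = 4.13/1.27 = 3.25197…
r ≈ ln(R0)/T = ln(1.27)/3.25197… = 0.073499… → 0.0735

0.0735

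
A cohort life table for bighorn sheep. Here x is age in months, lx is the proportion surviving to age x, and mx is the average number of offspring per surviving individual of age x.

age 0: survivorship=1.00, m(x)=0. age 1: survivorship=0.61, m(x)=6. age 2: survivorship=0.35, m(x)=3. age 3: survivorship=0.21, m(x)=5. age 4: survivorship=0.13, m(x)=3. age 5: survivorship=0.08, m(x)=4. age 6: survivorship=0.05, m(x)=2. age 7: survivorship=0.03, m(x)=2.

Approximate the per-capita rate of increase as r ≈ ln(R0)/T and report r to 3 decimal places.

0.958

R0 = Σ lx·mx = 0 + 3.66 + 1.05 + 1.05 + 0.39 + 0.32 + 0.1 + 0.06 = 6.63
Σ x·lx·mx = 13.09; T = 13.09/6.63 = 1.97436…
r ≈ ln(R0)/T = ln(6.63)/1.97436… = 0.95809… → 0.958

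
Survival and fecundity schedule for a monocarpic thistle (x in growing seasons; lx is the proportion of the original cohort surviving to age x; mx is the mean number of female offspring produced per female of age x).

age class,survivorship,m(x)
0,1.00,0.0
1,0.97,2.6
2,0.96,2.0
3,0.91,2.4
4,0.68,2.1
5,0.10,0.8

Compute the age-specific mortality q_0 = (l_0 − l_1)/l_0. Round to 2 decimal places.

0.03

q_0 = (l_0 − l_1) / l_0 = (1 − 0.97) / 1
     = 0.03 / 1 = 0.03 → 0.03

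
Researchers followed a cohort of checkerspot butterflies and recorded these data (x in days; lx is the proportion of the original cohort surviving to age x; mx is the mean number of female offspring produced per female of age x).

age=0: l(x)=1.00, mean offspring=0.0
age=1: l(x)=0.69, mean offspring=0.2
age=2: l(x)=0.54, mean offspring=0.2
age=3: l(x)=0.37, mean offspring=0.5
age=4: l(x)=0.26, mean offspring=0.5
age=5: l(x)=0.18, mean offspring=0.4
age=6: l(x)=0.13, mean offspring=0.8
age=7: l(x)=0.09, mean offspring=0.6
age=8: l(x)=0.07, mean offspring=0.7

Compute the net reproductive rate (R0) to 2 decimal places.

lx·mx by age: 0, 0.138, 0.108, 0.185, 0.13, 0.072, 0.104, 0.054, 0.049
R0 = Σ lx·mx = 0.84 → 0.84

0.84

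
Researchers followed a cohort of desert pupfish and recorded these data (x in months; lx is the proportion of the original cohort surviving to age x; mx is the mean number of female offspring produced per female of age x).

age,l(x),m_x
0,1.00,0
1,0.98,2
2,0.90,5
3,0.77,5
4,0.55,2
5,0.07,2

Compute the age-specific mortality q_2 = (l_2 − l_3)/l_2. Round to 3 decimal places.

0.144

q_2 = (l_2 − l_3) / l_2 = (0.9 − 0.77) / 0.9
     = 0.13 / 0.9 = 0.144444… → 0.144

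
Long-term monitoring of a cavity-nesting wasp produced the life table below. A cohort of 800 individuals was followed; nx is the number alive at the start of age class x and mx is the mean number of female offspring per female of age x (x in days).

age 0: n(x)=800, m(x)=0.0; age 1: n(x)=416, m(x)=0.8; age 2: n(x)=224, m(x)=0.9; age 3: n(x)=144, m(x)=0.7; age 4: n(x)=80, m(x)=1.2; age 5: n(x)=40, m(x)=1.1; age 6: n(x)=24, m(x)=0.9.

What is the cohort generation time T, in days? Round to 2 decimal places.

2.22

lx = nx/n0 = nx/800: 1, 0.52, 0.28, 0.18, 0.1, 0.05, 0.03
lx·mx: 0, 0.416, 0.252, 0.126, 0.12, 0.055, 0.027 → R0 = 0.996
x·lx·mx: 0, 0.416, 0.504, 0.378, 0.48, 0.275, 0.162 → Σ = 2.215
T = 2.215 / 0.996 = 2.223896… → 2.22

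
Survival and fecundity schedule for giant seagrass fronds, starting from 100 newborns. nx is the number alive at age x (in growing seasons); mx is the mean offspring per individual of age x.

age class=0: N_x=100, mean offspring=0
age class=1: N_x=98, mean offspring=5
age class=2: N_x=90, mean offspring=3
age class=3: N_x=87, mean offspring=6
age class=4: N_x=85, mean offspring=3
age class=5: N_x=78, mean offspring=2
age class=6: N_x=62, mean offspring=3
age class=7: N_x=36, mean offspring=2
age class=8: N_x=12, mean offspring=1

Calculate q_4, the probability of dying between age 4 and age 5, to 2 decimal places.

lx = nx/n0 = nx/100: 1, 0.98, 0.9, 0.87, 0.85, 0.78, 0.62, 0.36, 0.12
q_4 = (l_4 − l_5) / l_4 = (0.85 − 0.78) / 0.85
     = 0.07 / 0.85 = 0.082353… → 0.08

0.08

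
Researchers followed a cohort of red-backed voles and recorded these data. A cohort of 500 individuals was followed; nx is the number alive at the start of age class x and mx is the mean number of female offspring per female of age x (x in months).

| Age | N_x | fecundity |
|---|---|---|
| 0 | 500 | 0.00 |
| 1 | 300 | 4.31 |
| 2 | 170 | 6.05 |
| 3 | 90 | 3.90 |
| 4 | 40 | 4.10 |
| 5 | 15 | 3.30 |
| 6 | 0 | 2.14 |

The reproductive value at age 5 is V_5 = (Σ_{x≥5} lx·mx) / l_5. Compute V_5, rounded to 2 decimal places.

lx = nx/n0 = nx/500: 1, 0.6, 0.34, 0.18, 0.08, 0.03, 0
lx·mx for x ≥ 5: 0.099, 0 → sum = 0.099
V_5 = 0.099 / l_5 = 0.099 / 0.03 = 3.3 → 3.30

3.30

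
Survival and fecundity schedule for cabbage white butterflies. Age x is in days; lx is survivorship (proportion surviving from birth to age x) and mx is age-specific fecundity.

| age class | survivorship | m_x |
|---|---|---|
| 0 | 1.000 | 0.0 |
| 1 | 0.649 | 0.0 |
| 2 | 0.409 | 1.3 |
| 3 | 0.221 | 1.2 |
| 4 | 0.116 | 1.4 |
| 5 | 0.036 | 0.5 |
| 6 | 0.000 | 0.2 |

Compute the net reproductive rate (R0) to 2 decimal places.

0.98

lx·mx by age: 0, 0, 0.5317, 0.2652, 0.1624, 0.018, 0
R0 = Σ lx·mx = 0.9773 → 0.98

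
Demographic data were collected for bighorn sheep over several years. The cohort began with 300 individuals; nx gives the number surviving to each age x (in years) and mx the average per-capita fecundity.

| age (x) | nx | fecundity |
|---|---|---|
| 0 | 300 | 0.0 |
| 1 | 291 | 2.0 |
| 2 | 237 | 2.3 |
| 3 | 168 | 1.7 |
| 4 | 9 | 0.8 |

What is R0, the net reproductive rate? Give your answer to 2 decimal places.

4.73

lx = nx/n0 = nx/300: 1, 0.97, 0.79, 0.56, 0.03
lx·mx by age: 0, 1.94, 1.817, 0.952, 0.024
R0 = Σ lx·mx = 4.733 → 4.73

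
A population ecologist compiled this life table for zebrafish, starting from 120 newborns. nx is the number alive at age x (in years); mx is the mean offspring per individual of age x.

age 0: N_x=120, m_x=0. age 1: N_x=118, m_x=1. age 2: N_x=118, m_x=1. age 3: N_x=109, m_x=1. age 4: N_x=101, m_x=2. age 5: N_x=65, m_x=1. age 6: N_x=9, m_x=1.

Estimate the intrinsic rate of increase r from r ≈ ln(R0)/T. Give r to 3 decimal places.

lx = nx/n0 = nx/120: 1, 0.98333…, 0.98333…, 0.90833…, 0.84167…, 0.54167…, 0.075
R0 = Σ lx·mx = 0 + 0.98333… + 0.98333… + 0.90833… + 1.68333… + 0.54167… + 0.075 = 5.175…
Σ x·lx·mx = 15.566667…; T = 15.566667…/5.175… = 3.00805…
r ≈ ln(R0)/T = ln(5.175…)/3.00805… = 0.54648… → 0.546

0.546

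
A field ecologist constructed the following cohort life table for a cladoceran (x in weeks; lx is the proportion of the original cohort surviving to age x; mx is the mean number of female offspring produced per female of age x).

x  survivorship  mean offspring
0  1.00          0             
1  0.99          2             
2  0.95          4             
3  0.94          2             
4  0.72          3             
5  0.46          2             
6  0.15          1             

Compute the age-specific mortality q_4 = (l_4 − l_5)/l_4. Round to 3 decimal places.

q_4 = (l_4 − l_5) / l_4 = (0.72 − 0.46) / 0.72
     = 0.26 / 0.72 = 0.361111… → 0.361

0.361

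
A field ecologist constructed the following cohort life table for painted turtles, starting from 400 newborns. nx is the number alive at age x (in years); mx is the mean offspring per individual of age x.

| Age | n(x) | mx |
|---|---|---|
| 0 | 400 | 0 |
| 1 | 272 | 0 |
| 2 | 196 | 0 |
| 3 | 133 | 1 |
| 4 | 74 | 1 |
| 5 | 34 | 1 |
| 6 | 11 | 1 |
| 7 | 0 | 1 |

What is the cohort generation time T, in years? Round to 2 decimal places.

3.69

lx = nx/n0 = nx/400: 1, 0.68, 0.49, 0.3325, 0.185, 0.085, 0.0275, 0
lx·mx: 0, 0, 0, 0.3325, 0.185, 0.085, 0.0275, 0 → R0 = 0.63
x·lx·mx: 0, 0, 0, 0.9975, 0.74, 0.425, 0.165, 0 → Σ = 2.3275
T = 2.3275 / 0.63 = 3.694444… → 3.69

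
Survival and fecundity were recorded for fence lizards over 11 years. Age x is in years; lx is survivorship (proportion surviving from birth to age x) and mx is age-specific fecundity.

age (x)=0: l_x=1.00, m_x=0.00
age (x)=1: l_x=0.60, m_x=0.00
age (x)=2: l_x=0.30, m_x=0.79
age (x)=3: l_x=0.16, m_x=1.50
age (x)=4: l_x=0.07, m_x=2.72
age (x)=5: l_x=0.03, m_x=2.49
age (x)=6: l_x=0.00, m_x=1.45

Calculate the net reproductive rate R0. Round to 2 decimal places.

lx·mx by age: 0, 0, 0.237, 0.24, 0.1904, 0.0747, 0
R0 = Σ lx·mx = 0.7421 → 0.74

0.74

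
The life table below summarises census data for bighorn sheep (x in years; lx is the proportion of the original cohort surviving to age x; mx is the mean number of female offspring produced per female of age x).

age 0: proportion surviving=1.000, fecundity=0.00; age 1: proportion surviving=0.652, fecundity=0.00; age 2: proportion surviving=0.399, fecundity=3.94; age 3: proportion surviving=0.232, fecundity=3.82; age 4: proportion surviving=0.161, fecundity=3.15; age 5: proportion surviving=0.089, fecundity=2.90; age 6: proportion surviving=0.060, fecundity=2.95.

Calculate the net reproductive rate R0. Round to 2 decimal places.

lx·mx by age: 0, 0, 1.57206, 0.88624, 0.50715, 0.2581, 0.177
R0 = Σ lx·mx = 3.40055 → 3.40

3.40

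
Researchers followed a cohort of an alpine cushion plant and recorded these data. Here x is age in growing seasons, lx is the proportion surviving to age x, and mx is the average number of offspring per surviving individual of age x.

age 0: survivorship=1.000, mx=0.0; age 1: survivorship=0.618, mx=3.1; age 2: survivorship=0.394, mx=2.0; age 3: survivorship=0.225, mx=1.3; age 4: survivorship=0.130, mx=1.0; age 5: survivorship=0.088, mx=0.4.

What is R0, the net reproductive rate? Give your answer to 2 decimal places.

3.16

lx·mx by age: 0, 1.9158, 0.788, 0.2925, 0.13, 0.0352
R0 = Σ lx·mx = 3.1615 → 3.16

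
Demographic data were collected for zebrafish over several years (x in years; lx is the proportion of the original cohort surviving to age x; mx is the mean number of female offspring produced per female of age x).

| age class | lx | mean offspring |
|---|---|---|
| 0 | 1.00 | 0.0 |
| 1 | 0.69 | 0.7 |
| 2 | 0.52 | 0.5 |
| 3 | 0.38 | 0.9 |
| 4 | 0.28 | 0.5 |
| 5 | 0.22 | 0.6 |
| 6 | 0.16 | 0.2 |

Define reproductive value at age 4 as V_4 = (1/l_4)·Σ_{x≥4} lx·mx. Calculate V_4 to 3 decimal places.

lx·mx for x ≥ 4: 0.14, 0.132, 0.032 → sum = 0.304
V_4 = 0.304 / l_4 = 0.304 / 0.28 = 1.085714… → 1.086

1.086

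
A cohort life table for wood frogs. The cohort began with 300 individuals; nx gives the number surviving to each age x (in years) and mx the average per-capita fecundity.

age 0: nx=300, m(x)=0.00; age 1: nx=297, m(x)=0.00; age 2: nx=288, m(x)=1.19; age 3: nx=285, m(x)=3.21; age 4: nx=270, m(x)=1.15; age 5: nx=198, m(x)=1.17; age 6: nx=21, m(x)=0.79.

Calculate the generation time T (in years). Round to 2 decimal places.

3.26

lx = nx/n0 = nx/300: 1, 0.99, 0.96, 0.95, 0.9, 0.66, 0.07
lx·mx: 0, 0, 1.1424, 3.0495, 1.035, 0.7722, 0.0553 → R0 = 6.0544
x·lx·mx: 0, 0, 2.2848, 9.1485, 4.14, 3.861, 0.3318 → Σ = 19.7661
T = 19.7661 / 6.0544 = 3.26475… → 3.26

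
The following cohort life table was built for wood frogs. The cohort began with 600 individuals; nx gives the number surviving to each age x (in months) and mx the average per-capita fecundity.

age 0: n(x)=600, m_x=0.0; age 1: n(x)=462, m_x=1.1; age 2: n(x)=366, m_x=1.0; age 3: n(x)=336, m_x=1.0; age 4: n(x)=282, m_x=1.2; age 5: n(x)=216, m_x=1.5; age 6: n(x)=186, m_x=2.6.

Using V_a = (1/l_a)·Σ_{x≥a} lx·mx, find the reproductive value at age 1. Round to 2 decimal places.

lx = nx/n0 = nx/600: 1, 0.77, 0.61, 0.56, 0.47, 0.36, 0.31
lx·mx for x ≥ 1: 0.847, 0.61, 0.56, 0.564, 0.54, 0.806 → sum = 3.927
V_1 = 3.927 / l_1 = 3.927 / 0.77 = 5.1 → 5.10

5.10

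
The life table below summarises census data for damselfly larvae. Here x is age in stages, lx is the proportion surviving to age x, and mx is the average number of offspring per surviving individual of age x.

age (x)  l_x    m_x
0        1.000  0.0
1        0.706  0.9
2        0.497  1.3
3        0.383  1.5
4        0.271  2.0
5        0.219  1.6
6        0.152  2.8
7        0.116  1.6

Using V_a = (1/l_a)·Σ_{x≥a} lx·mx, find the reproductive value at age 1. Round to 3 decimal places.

4.759

lx·mx for x ≥ 1: 0.6354, 0.6461, 0.5745, 0.542, 0.3504, 0.4256, 0.1856 → sum = 3.3596
V_1 = 3.3596 / l_1 = 3.3596 / 0.706 = 4.75864… → 4.759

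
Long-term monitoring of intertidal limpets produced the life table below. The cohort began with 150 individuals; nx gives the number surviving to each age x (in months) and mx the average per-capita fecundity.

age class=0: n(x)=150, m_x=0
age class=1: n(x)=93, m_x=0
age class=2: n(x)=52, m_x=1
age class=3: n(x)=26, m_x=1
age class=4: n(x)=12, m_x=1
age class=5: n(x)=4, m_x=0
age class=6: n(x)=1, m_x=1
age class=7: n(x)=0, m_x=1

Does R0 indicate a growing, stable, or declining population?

lx = nx/n0 = nx/150: 1, 0.62, 0.34667…, 0.17333…, 0.08, 0.02667…, 0.00667…, 0
R0 = Σ lx·mx = 0 + 0 + 0.346667… + 0.173333… + 0.08 + 0 + 0.006667… + 0 = 0.606667…
R0 < 1, so the population is declining.

declining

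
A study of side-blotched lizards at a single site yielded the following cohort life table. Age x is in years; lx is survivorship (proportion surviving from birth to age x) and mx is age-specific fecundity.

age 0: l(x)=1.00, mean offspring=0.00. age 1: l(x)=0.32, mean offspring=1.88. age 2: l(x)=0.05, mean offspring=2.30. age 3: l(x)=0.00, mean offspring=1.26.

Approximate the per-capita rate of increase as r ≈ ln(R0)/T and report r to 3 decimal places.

-0.287

R0 = Σ lx·mx = 0 + 0.6016 + 0.115 + 0 = 0.7166
Σ x·lx·mx = 0.8316; T = 0.8316/0.7166 = 1.16048…
r ≈ ln(R0)/T = ln(0.7166)/1.16048… = -0.28715… → -0.287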